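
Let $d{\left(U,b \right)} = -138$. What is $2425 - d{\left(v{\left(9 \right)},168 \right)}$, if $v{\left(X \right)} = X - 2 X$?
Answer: $2563$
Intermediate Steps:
$v{\left(X \right)} = - X$
$2425 - d{\left(v{\left(9 \right)},168 \right)} = 2425 - -138 = 2425 + 138 = 2563$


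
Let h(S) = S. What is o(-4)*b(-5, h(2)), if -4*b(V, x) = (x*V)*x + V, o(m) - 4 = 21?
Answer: 625/4 ≈ 156.25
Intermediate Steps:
o(m) = 25 (o(m) = 4 + 21 = 25)
b(V, x) = -V/4 - V*x**2/4 (b(V, x) = -((x*V)*x + V)/4 = -((V*x)*x + V)/4 = -(V*x**2 + V)/4 = -(V + V*x**2)/4 = -V/4 - V*x**2/4)
o(-4)*b(-5, h(2)) = 25*(-1/4*(-5)*(1 + 2**2)) = 25*(-1/4*(-5)*(1 + 4)) = 25*(-1/4*(-5)*5) = 25*(25/4) = 625/4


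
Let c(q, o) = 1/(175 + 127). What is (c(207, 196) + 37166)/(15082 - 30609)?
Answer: -11224133/4689154 ≈ -2.3936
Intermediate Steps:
c(q, o) = 1/302
(c(207, 196) + 37166)/(15082 - 30609) = (1/302 + 37166)/(15082 - 30609) = (11224133/302)/(-15527) = (11224133/302)*(-1/15527) = -11224133/4689154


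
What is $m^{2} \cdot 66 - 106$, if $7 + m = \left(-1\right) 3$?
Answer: $6494$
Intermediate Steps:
$m = -10$ ($m = -7 - 3 = -10$)
$m^{2} \cdot 66 - 106 = \left(-10\right)^{2} \cdot 66 - 106 = 100 \cdot 66 - 106 = 6600 - 106 = 6494$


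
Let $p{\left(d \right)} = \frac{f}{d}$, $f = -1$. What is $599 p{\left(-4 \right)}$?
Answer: $\frac{599}{4} \approx 149.75$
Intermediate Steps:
$p{\left(d \right)} = - \frac{1}{d}$
$599 p{\left(-4 \right)} = 599 \left(- \frac{1}{-4}\right) = 599 \left(\left(-1\right) \left(- \frac{1}{4}\right)\right) = 599 \cdot \frac{1}{4} = \frac{599}{4}$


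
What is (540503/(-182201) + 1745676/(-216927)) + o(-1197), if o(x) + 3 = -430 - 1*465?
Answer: -3992016629867/4391590703 ≈ -909.01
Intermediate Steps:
o(x) = -898 (o(x) = -3 + (-430 - 1*465) = -3 + (-430 - 465) = -3 - 895 = -898)
(540503/(-182201) + 1745676/(-216927)) + o(-1197) = (540503/(-182201) + 1745676/(-216927)) - 898 = (540503*(-1/182201) + 1745676*(-1/216927)) - 898 = (-540503/182201 - 193964/24103) - 898 = -48368178573/4391590703 - 898 = -3992016629867/4391590703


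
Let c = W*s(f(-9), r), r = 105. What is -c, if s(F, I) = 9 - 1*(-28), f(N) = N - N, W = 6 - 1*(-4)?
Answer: -370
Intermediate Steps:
W = 10 (W = 6 + 4 = 10)
f(N) = 0
s(F, I) = 37 (s(F, I) = 9 + 28 = 37)
c = 370 (c = 10*37 = 370)
-c = -1*370 = -370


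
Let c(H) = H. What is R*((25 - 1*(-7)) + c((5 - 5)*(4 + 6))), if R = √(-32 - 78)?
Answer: 32*I*√110 ≈ 335.62*I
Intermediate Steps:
R = I*√110 (R = √(-110) = I*√110 ≈ 10.488*I)
R*((25 - 1*(-7)) + c((5 - 5)*(4 + 6))) = (I*√110)*((25 - 1*(-7)) + (5 - 5)*(4 + 6)) = (I*√110)*((25 + 7) + 0*10) = (I*√110)*(32 + 0) = (I*√110)*32 = 32*I*√110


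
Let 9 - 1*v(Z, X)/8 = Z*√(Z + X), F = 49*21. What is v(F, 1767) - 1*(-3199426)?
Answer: 3199498 - 16464*√699 ≈ 2.7642e+6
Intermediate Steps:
F = 1029
v(Z, X) = 72 - 8*Z*√(X + Z) (v(Z, X) = 72 - 8*Z*√(Z + X) = 72 - 8*Z*√(X + Z))
v(F, 1767) - 1*(-3199426) = (72 - 8*1029*√(1767 + 1029)) - 1*(-3199426) = (72 - 8*1029*√2796) + 3199426 = (72 - 8*1029*2*√699) + 3199426 = (72 - 16464*√699) + 3199426 = 3199498 - 16464*√699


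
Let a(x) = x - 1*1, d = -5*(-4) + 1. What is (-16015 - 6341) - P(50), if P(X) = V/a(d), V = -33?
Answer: -447087/20 ≈ -22354.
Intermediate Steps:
d = 21 (d = 20 + 1 = 21)
a(x) = -1 + x (a(x) = x - 1 = -1 + x)
P(X) = -33/20 (P(X) = -33/(-1 + 21) = -33/20)
(-16015 - 6341) - P(50) = (-16015 - 6341) - 1*(-33/20) = -22356 + 33/20 = -447087/20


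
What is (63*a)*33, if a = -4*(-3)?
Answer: 24948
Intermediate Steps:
a = 12
(63*a)*33 = (63*12)*33 = 756*33 = 24948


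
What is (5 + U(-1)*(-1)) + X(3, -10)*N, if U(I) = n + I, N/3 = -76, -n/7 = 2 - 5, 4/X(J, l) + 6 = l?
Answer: 42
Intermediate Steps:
X(J, l) = 4/(-6 + l)
n = 21 (n = -7*(2 - 5) = -7*(-3) = 21)
N = -228 (N = 3*(-76) = -228)
U(I) = 21 + I
(5 + U(-1)*(-1)) + X(3, -10)*N = (5 + (21 - 1)*(-1)) + (4/(-6 - 10))*(-228) = (5 + 20*(-1)) + (4/(-16))*(-228) = (5 - 20) + (4*(-1/16))*(-228) = -15 - ¼*(-228) = -15 + 57 = 42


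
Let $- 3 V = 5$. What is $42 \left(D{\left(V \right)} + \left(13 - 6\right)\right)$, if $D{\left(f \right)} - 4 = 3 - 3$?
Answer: $462$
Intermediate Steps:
$V = - \frac{5}{3}$ ($V = \left(- \frac{1}{3}\right) 5 = - \frac{5}{3} \approx -1.6667$)
$D{\left(f \right)} = 4$ ($D{\left(f \right)} = 4 + \left(3 - 3\right) = 4 + 0 = 4$)
$42 \left(D{\left(V \right)} + \left(13 - 6\right)\right) = 42 \left(4 + \left(13 - 6\right)\right) = 42 \left(4 + 7\right) = 42 \cdot 11 = 462$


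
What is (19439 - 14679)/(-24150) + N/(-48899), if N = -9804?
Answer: 57248/16870155 ≈ 0.0033934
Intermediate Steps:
(19439 - 14679)/(-24150) + N/(-48899) = (19439 - 14679)/(-24150) - 9804/(-48899) = 4760*(-1/24150) - 9804*(-1/48899) = -68/345 + 9804/48899 = 57248/16870155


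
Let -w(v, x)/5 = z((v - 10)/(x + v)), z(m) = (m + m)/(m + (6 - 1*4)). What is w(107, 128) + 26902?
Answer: 15252464/567 ≈ 26900.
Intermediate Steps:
z(m) = 2*m/(2 + m) (z(m) = (2*m)/(m + (6 - 4)) = (2*m)/(m + 2) = (2*m)/(2 + m) = 2*m/(2 + m))
w(v, x) = -10*(-10 + v)/((2 + (-10 + v)/(v + x))*(v + x)) (w(v, x) = -10*(v - 10)/(x + v)/(2 + (v - 10)/(x + v)) = -10*(-10 + v)/(v + x)/(2 + (-10 + v)/(v + x)) = -10*(-10 + v)/((2 + (-10 + v)/(v + x))*(v + x)))
w(107, 128) + 26902 = 10*(10 - 1*107)/(-10 + 2*128 + 3*107) + 26902 = 10*(10 - 107)/(-10 + 256 + 321) + 26902 = 10*(-97)/567 + 26902 = 10*(1/567)*(-97) + 26902 = -970/567 + 26902 = 15252464/567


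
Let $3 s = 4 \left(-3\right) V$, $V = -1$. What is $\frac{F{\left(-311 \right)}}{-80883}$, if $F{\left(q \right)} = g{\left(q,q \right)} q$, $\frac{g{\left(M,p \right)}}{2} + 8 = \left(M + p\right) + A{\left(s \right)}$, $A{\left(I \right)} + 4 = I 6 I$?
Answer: $- \frac{334636}{80883} \approx -4.1373$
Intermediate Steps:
$s = 4$ ($s = \frac{4 \left(-3\right) \left(-1\right)}{3} = \frac{\left(-12\right) \left(-1\right)}{3} = \frac{1}{3} \cdot 12 = 4$)
$A{\left(I \right)} = -4 + 6 I^{2}$ ($A{\left(I \right)} = -4 + I 6 I = -4 + 6 I I = -4 + 6 I^{2}$)
$g{\left(M,p \right)} = 168 + 2 M + 2 p$ ($g{\left(M,p \right)} = -16 + 2 \left(\left(M + p\right) - \left(4 - 6 \cdot 4^{2}\right)\right) = -16 + 2 \left(\left(M + p\right) + \left(-4 + 6 \cdot 16\right)\right) = -16 + 2 \left(\left(M + p\right) + \left(-4 + 96\right)\right) = -16 + 2 \left(\left(M + p\right) + 92\right) = -16 + 2 \left(92 + M + p\right) = -16 + \left(184 + 2 M + 2 p\right) = 168 + 2 M + 2 p$)
$F{\left(q \right)} = q \left(168 + 4 q\right)$ ($F{\left(q \right)} = \left(168 + 2 q + 2 q\right) q = \left(168 + 4 q\right) q = q \left(168 + 4 q\right)$)
$\frac{F{\left(-311 \right)}}{-80883} = \frac{4 \left(-311\right) \left(42 - 311\right)}{-80883} = 4 \left(-311\right) \left(-269\right) \left(- \frac{1}{80883}\right) = 334636 \left(- \frac{1}{80883}\right) = - \frac{334636}{80883}$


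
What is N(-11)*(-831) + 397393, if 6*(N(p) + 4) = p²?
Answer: 767917/2 ≈ 3.8396e+5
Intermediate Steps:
N(p) = -4 + p²/6
N(-11)*(-831) + 397393 = (-4 + (⅙)*(-11)²)*(-831) + 397393 = (-4 + (⅙)*121)*(-831) + 397393 = (-4 + 121/6)*(-831) + 397393 = (97/6)*(-831) + 397393 = -26869/2 + 397393 = 767917/2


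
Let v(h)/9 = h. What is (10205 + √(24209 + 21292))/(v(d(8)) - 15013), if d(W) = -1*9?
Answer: -10205/15094 - √45501/15094 ≈ -0.69023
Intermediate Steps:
d(W) = -9
v(h) = 9*h
(10205 + √(24209 + 21292))/(v(d(8)) - 15013) = (10205 + √(24209 + 21292))/(9*(-9) - 15013) = (10205 + √45501)/(-81 - 15013) = (10205 + √45501)/(-15094) = (10205 + √45501)*(-1/15094) = -10205/15094 - √45501/15094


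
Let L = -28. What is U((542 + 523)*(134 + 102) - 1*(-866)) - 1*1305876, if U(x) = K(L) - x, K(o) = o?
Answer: -1558110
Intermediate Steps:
U(x) = -28 - x
U((542 + 523)*(134 + 102) - 1*(-866)) - 1*1305876 = (-28 - ((542 + 523)*(134 + 102) - 1*(-866))) - 1*1305876 = (-28 - (1065*236 + 866)) - 1305876 = (-28 - (251340 + 866)) - 1305876 = (-28 - 1*252206) - 1305876 = (-28 - 252206) - 1305876 = -252234 - 1305876 = -1558110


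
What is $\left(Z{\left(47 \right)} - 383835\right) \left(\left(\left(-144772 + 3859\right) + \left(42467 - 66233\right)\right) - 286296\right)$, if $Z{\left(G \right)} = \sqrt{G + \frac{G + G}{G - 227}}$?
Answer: $173099989125 - \frac{30065 \sqrt{41830}}{2} \approx 1.731 \cdot 10^{11}$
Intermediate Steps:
$Z{\left(G \right)} = \sqrt{G + \frac{2 G}{-227 + G}}$
$\left(Z{\left(47 \right)} - 383835\right) \left(\left(\left(-144772 + 3859\right) + \left(42467 - 66233\right)\right) - 286296\right) = \left(\sqrt{\frac{47 \left(-225 + 47\right)}{-227 + 47}} - 383835\right) \left(\left(\left(-144772 + 3859\right) + \left(42467 - 66233\right)\right) - 286296\right) = \left(\sqrt{47 \frac{1}{-180} \left(-178\right)} - 383835\right) \left(\left(-140913 + \left(42467 - 66233\right)\right) - 286296\right) = \left(\sqrt{47 \left(- \frac{1}{180}\right) \left(-178\right)} - 383835\right) \left(\left(-140913 - 23766\right) - 286296\right) = \left(\sqrt{\frac{4183}{90}} - 383835\right) \left(-164679 - 286296\right) = \left(\frac{\sqrt{41830}}{30} - 383835\right) \left(-450975\right) = \left(-383835 + \frac{\sqrt{41830}}{30}\right) \left(-450975\right) = 173099989125 - \frac{30065 \sqrt{41830}}{2}$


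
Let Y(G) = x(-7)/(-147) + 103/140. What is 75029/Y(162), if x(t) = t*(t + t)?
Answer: 31512180/29 ≈ 1.0866e+6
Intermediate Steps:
x(t) = 2*t² (x(t) = t*(2*t) = 2*t²)
Y(G) = 29/420 (Y(G) = (2*(-7)²)/(-147) + 103/140 = (2*49)*(-1/147) + 103*(1/140) = 98*(-1/147) + 103/140 = -⅔ + 103/140 = 29/420)
75029/Y(162) = 75029/(29/420) = 75029*(420/29) = 31512180/29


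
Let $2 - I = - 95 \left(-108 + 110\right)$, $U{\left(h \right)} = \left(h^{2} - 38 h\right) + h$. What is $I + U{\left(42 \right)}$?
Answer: $402$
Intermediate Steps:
$U{\left(h \right)} = h^{2} - 37 h$
$I = 192$ ($I = 2 - - 95 \left(-108 + 110\right) = 2 - \left(-95\right) 2 = 2 - -190 = 2 + 190 = 192$)
$I + U{\left(42 \right)} = 192 + 42 \left(-37 + 42\right) = 192 + 42 \cdot 5 = 192 + 210 = 402$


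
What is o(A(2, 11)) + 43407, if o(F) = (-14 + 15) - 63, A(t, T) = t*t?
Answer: 43345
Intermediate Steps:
A(t, T) = t²
o(F) = -62 (o(F) = 1 - 63 = -62)
o(A(2, 11)) + 43407 = -62 + 43407 = 43345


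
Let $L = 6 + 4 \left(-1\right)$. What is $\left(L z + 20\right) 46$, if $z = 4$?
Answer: $1288$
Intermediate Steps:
$L = 2$ ($L = 6 - 4 = 2$)
$\left(L z + 20\right) 46 = \left(2 \cdot 4 + 20\right) 46 = \left(8 + 20\right) 46 = 28 \cdot 46 = 1288$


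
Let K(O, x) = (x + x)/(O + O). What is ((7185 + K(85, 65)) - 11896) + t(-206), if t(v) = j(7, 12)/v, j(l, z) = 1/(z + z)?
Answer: -395885873/84048 ≈ -4710.2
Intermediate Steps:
K(O, x) = x/O (K(O, x) = (2*x)/((2*O)) = (2*x)*(1/(2*O)) = x/O)
j(l, z) = 1/(2*z)
t(v) = 1/(24*v) (t(v) = ((½)/12)/v = ((½)*(1/12))/v = 1/(24*v))
((7185 + K(85, 65)) - 11896) + t(-206) = ((7185 + 65/85) - 11896) + (1/24)/(-206) = ((7185 + 65*(1/85)) - 11896) + (1/24)*(-1/206) = ((7185 + 13/17) - 11896) - 1/4944 = (122158/17 - 11896) - 1/4944 = -80074/17 - 1/4944 = -395885873/84048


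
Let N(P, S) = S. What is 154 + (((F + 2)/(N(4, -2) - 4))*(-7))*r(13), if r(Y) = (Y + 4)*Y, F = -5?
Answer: -1239/2 ≈ -619.50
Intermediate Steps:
r(Y) = Y*(4 + Y) (r(Y) = (4 + Y)*Y = Y*(4 + Y))
154 + (((F + 2)/(N(4, -2) - 4))*(-7))*r(13) = 154 + (((-5 + 2)/(-2 - 4))*(-7))*(13*(4 + 13)) = 154 + (-3/(-6)*(-7))*(13*17) = 154 + (-3*(-⅙)*(-7))*221 = 154 + ((½)*(-7))*221 = 154 - 7/2*221 = 154 - 1547/2 = -1239/2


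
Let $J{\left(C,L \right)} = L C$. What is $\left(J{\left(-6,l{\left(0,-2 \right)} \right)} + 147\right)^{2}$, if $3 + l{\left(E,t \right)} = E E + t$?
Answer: $31329$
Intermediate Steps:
$l{\left(E,t \right)} = -3 + t + E^{2}$ ($l{\left(E,t \right)} = -3 + \left(E E + t\right) = -3 + \left(E^{2} + t\right) = -3 + \left(t + E^{2}\right) = -3 + t + E^{2}$)
$J{\left(C,L \right)} = C L$
$\left(J{\left(-6,l{\left(0,-2 \right)} \right)} + 147\right)^{2} = \left(- 6 \left(-3 - 2 + 0^{2}\right) + 147\right)^{2} = \left(- 6 \left(-3 - 2 + 0\right) + 147\right)^{2} = \left(\left(-6\right) \left(-5\right) + 147\right)^{2} = \left(30 + 147\right)^{2} = 177^{2} = 31329$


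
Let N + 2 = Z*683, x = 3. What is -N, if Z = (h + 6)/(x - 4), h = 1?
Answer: 4783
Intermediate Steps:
Z = -7 (Z = (1 + 6)/(3 - 4) = 7/(-1) = 7*(-1) = -7)
N = -4783 (N = -2 - 7*683 = -2 - 4781 = -4783)
-N = -1*(-4783) = 4783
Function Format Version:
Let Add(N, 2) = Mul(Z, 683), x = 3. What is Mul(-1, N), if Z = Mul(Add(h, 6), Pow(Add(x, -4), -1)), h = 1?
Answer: 4783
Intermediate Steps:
Z = -7 (Z = Mul(Add(1, 6), Pow(Add(3, -4), -1)) = Mul(7, Pow(-1, -1)) = Mul(7, -1) = -7)
N = -4783 (N = Add(-2, Mul(-7, 683)) = Add(-2, -4781) = -4783)
Mul(-1, N) = Mul(-1, -4783) = 4783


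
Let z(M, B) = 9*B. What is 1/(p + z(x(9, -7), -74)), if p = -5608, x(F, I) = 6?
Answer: -1/6274 ≈ -0.00015939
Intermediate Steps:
1/(p + z(x(9, -7), -74)) = 1/(-5608 + 9*(-74)) = 1/(-5608 - 666) = 1/(-6274) = -1/6274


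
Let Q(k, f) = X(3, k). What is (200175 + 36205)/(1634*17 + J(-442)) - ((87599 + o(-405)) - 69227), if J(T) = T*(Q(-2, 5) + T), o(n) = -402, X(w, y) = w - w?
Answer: -2004812680/111571 ≈ -17969.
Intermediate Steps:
X(w, y) = 0
Q(k, f) = 0
J(T) = T² (J(T) = T*(0 + T) = T*T = T²)
(200175 + 36205)/(1634*17 + J(-442)) - ((87599 + o(-405)) - 69227) = (200175 + 36205)/(1634*17 + (-442)²) - ((87599 - 402) - 69227) = 236380/(27778 + 195364) - (87197 - 69227) = 236380/223142 - 1*17970 = 236380*(1/223142) - 17970 = 118190/111571 - 17970 = -2004812680/111571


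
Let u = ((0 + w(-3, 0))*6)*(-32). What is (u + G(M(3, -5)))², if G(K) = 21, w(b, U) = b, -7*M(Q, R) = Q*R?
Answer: 356409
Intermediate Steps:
M(Q, R) = -Q*R/7
u = 576 (u = ((0 - 3)*6)*(-32) = -3*6*(-32) = -18*(-32) = 576)
(u + G(M(3, -5)))² = (576 + 21)² = 597² = 356409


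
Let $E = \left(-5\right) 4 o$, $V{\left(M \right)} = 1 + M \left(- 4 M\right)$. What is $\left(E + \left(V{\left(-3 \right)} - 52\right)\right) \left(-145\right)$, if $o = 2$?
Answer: $18415$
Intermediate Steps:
$V{\left(M \right)} = 1 - 4 M^{2}$
$E = -40$ ($E = \left(-5\right) 4 \cdot 2 = \left(-20\right) 2 = -40$)
$\left(E + \left(V{\left(-3 \right)} - 52\right)\right) \left(-145\right) = \left(-40 + \left(\left(1 - 4 \left(-3\right)^{2}\right) - 52\right)\right) \left(-145\right) = \left(-40 + \left(\left(1 - 36\right) - 52\right)\right) \left(-145\right) = \left(-40 - 87\right) \left(-145\right) = \left(-127\right) \left(-145\right) = 18415$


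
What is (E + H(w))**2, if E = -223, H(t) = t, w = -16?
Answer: 57121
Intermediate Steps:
(E + H(w))**2 = (-223 - 16)**2 = (-239)**2 = 57121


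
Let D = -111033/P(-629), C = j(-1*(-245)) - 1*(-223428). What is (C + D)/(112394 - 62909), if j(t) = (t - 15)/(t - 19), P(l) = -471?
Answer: 3968036446/877913385 ≈ 4.5199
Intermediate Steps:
j(t) = (-15 + t)/(-19 + t)
C = 25247479/113 (C = (-15 - 1*(-245))/(-19 - 1*(-245)) - 1*(-223428) = (-15 + 245)/(-19 + 245) + 223428 = 230/226 + 223428 = (1/226)*230 + 223428 = 115/113 + 223428 = 25247479/113 ≈ 2.2343e+5)
D = 37011/157 (D = -111033/(-471) = -111033*(-1/471) = 37011/157 ≈ 235.74)
(C + D)/(112394 - 62909) = (25247479/113 + 37011/157)/(112394 - 62909) = (3968036446/17741)/49485 = (3968036446/17741)*(1/49485) = 3968036446/877913385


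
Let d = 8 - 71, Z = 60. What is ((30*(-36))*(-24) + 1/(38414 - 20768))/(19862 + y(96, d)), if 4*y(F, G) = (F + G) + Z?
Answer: 914768642/701790243 ≈ 1.3035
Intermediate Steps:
d = -63
y(F, G) = 15 + F/4 + G/4 (y(F, G) = ((F + G) + 60)/4 = (60 + F + G)/4 = 15 + F/4 + G/4)
((30*(-36))*(-24) + 1/(38414 - 20768))/(19862 + y(96, d)) = ((30*(-36))*(-24) + 1/(38414 - 20768))/(19862 + (15 + (¼)*96 + (¼)*(-63))) = (-1080*(-24) + 1/17646)/(19862 + (15 + 24 - 63/4)) = (25920 + 1/17646)/(19862 + 93/4) = 457384321/(17646*(79541/4)) = (457384321/17646)*(4/79541) = 914768642/701790243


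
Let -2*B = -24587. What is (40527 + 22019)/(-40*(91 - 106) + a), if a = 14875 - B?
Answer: 125092/6363 ≈ 19.659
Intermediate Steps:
B = 24587/2 (B = -1/2*(-24587) = 24587/2 ≈ 12294.)
a = 5163/2 (a = 14875 - 1*24587/2 = 14875 - 24587/2 = 5163/2 ≈ 2581.5)
(40527 + 22019)/(-40*(91 - 106) + a) = (40527 + 22019)/(-40*(91 - 106) + 5163/2) = 62546/(-40*(-15) + 5163/2) = 62546/(600 + 5163/2) = 62546/(6363/2) = 62546*(2/6363) = 125092/6363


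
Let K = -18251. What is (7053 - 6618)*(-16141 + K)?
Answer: -14960520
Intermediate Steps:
(7053 - 6618)*(-16141 + K) = (7053 - 6618)*(-16141 - 18251) = 435*(-34392) = -14960520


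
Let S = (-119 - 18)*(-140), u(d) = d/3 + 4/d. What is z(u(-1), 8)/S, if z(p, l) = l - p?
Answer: 37/57540 ≈ 0.00064303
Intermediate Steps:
u(d) = 4/d + d/3 (u(d) = d*(⅓) + 4/d = d/3 + 4/d = 4/d + d/3)
S = 19180 (S = -137*(-140) = 19180)
z(u(-1), 8)/S = (8 - (4/(-1) + (⅓)*(-1)))/19180 = (8 - (4*(-1) - ⅓))*(1/19180) = (8 - (-4 - ⅓))*(1/19180) = (8 - 1*(-13/3))*(1/19180) = (8 + 13/3)*(1/19180) = (37/3)*(1/19180) = 37/57540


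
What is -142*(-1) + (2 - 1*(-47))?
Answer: 191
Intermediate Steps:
-142*(-1) + (2 - 1*(-47)) = 142 + (2 + 47) = 142 + 49 = 191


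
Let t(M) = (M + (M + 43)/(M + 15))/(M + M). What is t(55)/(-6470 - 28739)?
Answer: -141/9682475 ≈ -1.4562e-5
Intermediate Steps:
t(M) = (M + (43 + M)/(15 + M))/(2*M) (t(M) = (M + (43 + M)/(15 + M))/((2*M)) = (M + (43 + M)/(15 + M))*(1/(2*M)) = (M + (43 + M)/(15 + M))/(2*M))
t(55)/(-6470 - 28739) = ((½)*(43 + 55² + 16*55)/(55*(15 + 55)))/(-6470 - 28739) = ((½)*(1/55)*(43 + 3025 + 880)/70)/(-35209) = ((½)*(1/55)*(1/70)*3948)*(-1/35209) = (141/275)*(-1/35209) = -141/9682475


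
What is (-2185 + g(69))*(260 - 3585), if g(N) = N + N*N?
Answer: -8794625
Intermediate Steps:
g(N) = N + N²
(-2185 + g(69))*(260 - 3585) = (-2185 + 69*(1 + 69))*(260 - 3585) = (-2185 + 69*70)*(-3325) = (-2185 + 4830)*(-3325) = 2645*(-3325) = -8794625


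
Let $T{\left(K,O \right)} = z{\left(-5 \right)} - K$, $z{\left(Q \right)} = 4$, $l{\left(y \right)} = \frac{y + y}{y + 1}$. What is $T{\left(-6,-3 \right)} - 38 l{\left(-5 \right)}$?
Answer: $-85$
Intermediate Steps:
$l{\left(y \right)} = \frac{2 y}{1 + y}$
$T{\left(K,O \right)} = 4 - K$
$T{\left(-6,-3 \right)} - 38 l{\left(-5 \right)} = \left(4 - -6\right) - 38 \cdot 2 \left(-5\right) \frac{1}{1 - 5} = \left(4 + 6\right) - 38 \cdot 2 \left(-5\right) \frac{1}{-4} = 10 - 38 \cdot 2 \left(-5\right) \left(- \frac{1}{4}\right) = 10 - 95 = -85$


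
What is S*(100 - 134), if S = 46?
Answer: -1564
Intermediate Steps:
S*(100 - 134) = 46*(100 - 134) = 46*(-34) = -1564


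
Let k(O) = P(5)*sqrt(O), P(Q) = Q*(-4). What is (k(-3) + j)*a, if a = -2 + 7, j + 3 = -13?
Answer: -80 - 100*I*sqrt(3) ≈ -80.0 - 173.21*I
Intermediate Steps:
j = -16 (j = -3 - 13 = -16)
P(Q) = -4*Q
a = 5
k(O) = -20*sqrt(O) (k(O) = (-4*5)*sqrt(O) = -20*sqrt(O))
(k(-3) + j)*a = (-20*I*sqrt(3) - 16)*5 = (-16 - 20*I*sqrt(3))*5 = -80 - 100*I*sqrt(3)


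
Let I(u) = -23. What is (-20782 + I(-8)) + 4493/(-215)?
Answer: -4477568/215 ≈ -20826.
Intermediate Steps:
(-20782 + I(-8)) + 4493/(-215) = (-20782 - 23) + 4493/(-215) = -20805 + 4493*(-1/215) = -20805 - 4493/215 = -4477568/215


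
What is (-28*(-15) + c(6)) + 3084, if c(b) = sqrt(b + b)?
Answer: 3504 + 2*sqrt(3) ≈ 3507.5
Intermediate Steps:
c(b) = sqrt(2)*sqrt(b) (c(b) = sqrt(2*b) = sqrt(2)*sqrt(b))
(-28*(-15) + c(6)) + 3084 = (-28*(-15) + sqrt(2)*sqrt(6)) + 3084 = (420 + 2*sqrt(3)) + 3084 = 3504 + 2*sqrt(3)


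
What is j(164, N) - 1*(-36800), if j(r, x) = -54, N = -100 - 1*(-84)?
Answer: 36746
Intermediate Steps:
N = -16 (N = -100 + 84 = -16)
j(164, N) - 1*(-36800) = -54 - 1*(-36800) = -54 + 36800 = 36746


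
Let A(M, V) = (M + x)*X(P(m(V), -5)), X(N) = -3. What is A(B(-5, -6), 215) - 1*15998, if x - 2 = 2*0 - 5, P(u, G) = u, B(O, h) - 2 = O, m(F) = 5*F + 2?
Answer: -15980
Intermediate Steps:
m(F) = 2 + 5*F
B(O, h) = 2 + O
x = -3 (x = 2 + (2*0 - 5) = 2 + (0 - 5) = 2 - 5 = -3)
A(M, V) = 9 - 3*M (A(M, V) = (M - 3)*(-3) = (-3 + M)*(-3) = 9 - 3*M)
A(B(-5, -6), 215) - 1*15998 = (9 - 3*(2 - 5)) - 1*15998 = (9 - 3*(-3)) - 15998 = (9 + 9) - 15998 = 18 - 15998 = -15980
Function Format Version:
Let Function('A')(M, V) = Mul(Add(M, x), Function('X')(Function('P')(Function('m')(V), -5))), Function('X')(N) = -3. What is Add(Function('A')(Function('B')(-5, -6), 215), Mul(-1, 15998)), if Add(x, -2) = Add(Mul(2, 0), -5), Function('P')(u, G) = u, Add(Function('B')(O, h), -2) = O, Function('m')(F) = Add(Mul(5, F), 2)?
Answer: -15980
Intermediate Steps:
Function('m')(F) = Add(2, Mul(5, F))
Function('B')(O, h) = Add(2, O)
x = -3 (x = Add(2, Add(Mul(2, 0), -5)) = Add(2, Add(0, -5)) = Add(2, -5) = -3)
Function('A')(M, V) = Add(9, Mul(-3, M)) (Function('A')(M, V) = Mul(Add(M, -3), -3) = Mul(Add(-3, M), -3) = Add(9, Mul(-3, M)))
Add(Function('A')(Function('B')(-5, -6), 215), Mul(-1, 15998)) = Add(Add(9, Mul(-3, Add(2, -5))), Mul(-1, 15998)) = Add(Add(9, Mul(-3, -3)), -15998) = Add(Add(9, 9), -15998) = Add(18, -15998) = -15980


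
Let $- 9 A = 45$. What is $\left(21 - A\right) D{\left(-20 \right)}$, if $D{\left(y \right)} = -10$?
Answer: $-260$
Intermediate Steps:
$A = -5$ ($A = \left(- \frac{1}{9}\right) 45 = -5$)
$\left(21 - A\right) D{\left(-20 \right)} = \left(21 - -5\right) \left(-10\right) = \left(21 + 5\right) \left(-10\right) = 26 \left(-10\right) = -260$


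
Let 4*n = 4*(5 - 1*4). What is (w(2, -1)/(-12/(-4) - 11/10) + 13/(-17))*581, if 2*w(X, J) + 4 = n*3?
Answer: -192892/323 ≈ -597.19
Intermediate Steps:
n = 1 (n = (4*(5 - 1*4))/4 = (4*(5 - 4))/4 = (4*1)/4 = (¼)*4 = 1)
w(X, J) = -½ (w(X, J) = -2 + (1*3)/2 = -2 + (½)*3 = -2 + 3/2 = -½)
(w(2, -1)/(-12/(-4) - 11/10) + 13/(-17))*581 = (-1/(2*(-12/(-4) - 11/10)) + 13/(-17))*581 = (-1/(2*(-12*(-¼) - 11*⅒)) + 13*(-1/17))*581 = (-1/(2*(3 - 11/10)) - 13/17)*581 = (-1/(2*19/10) - 13/17)*581 = (-½*10/19 - 13/17)*581 = (-5/19 - 13/17)*581 = -332/323*581 = -192892/323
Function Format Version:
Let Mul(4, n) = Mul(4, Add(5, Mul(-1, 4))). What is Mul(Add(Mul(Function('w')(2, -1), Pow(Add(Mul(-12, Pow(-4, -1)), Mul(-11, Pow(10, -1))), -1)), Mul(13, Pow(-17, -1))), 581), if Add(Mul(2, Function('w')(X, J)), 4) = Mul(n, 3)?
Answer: Rational(-192892, 323) ≈ -597.19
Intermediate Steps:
n = 1 (n = Mul(Rational(1, 4), Mul(4, Add(5, Mul(-1, 4)))) = Mul(Rational(1, 4), Mul(4, Add(5, -4))) = Mul(Rational(1, 4), Mul(4, 1)) = Mul(Rational(1, 4), 4) = 1)
Function('w')(X, J) = Rational(-1, 2) (Function('w')(X, J) = Add(-2, Mul(Rational(1, 2), Mul(1, 3))) = Add(-2, Mul(Rational(1, 2), 3)) = Add(-2, Rational(3, 2)) = Rational(-1, 2))
Mul(Add(Mul(Function('w')(2, -1), Pow(Add(Mul(-12, Pow(-4, -1)), Mul(-11, Pow(10, -1))), -1)), Mul(13, Pow(-17, -1))), 581) = Mul(Add(Mul(Rational(-1, 2), Pow(Add(Mul(-12, Pow(-4, -1)), Mul(-11, Pow(10, -1))), -1)), Mul(13, Pow(-17, -1))), 581) = Mul(Add(Mul(Rational(-1, 2), Pow(Add(Mul(-12, Rational(-1, 4)), Mul(-11, Rational(1, 10))), -1)), Mul(13, Rational(-1, 17))), 581) = Mul(Add(Mul(Rational(-1, 2), Pow(Add(3, Rational(-11, 10)), -1)), Rational(-13, 17)), 581) = Mul(Add(Mul(Rational(-1, 2), Pow(Rational(19, 10), -1)), Rational(-13, 17)), 581) = Mul(Add(Mul(Rational(-1, 2), Rational(10, 19)), Rational(-13, 17)), 581) = Mul(Add(Rational(-5, 19), Rational(-13, 17)), 581) = Mul(Rational(-332, 323), 581) = Rational(-192892, 323)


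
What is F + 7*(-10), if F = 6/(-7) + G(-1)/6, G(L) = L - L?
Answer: -496/7 ≈ -70.857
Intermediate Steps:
G(L) = 0
F = -6/7 (F = 6/(-7) + 0/6 = 6*(-1/7) + 0*(1/6) = -6/7 + 0 = -6/7 ≈ -0.85714)
F + 7*(-10) = -6/7 + 7*(-10) = -6/7 - 70 = -496/7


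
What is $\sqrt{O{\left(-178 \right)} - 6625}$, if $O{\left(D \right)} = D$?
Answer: $i \sqrt{6803} \approx 82.48 i$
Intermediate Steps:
$\sqrt{O{\left(-178 \right)} - 6625} = \sqrt{-178 - 6625} = \sqrt{-6803} = i \sqrt{6803}$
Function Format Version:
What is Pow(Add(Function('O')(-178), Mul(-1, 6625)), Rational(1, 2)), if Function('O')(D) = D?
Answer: Mul(I, Pow(6803, Rational(1, 2))) ≈ Mul(82.480, I)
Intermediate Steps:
Pow(Add(Function('O')(-178), Mul(-1, 6625)), Rational(1, 2)) = Pow(Add(-178, Mul(-1, 6625)), Rational(1, 2)) = Pow(Add(-178, -6625), Rational(1, 2)) = Pow(-6803, Rational(1, 2)) = Mul(I, Pow(6803, Rational(1, 2)))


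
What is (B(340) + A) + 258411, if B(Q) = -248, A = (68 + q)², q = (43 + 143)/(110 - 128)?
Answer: 2353396/9 ≈ 2.6149e+5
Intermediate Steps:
q = -31/3 (q = 186/(-18) = 186*(-1/18) = -31/3 ≈ -10.333)
A = 29929/9 (A = (68 - 31/3)² = (173/3)² = 29929/9 ≈ 3325.4)
(B(340) + A) + 258411 = (-248 + 29929/9) + 258411 = 27697/9 + 258411 = 2353396/9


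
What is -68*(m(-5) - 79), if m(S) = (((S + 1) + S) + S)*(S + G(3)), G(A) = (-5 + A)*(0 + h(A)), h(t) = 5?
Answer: -8908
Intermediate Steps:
G(A) = -25 + 5*A (G(A) = (-5 + A)*(0 + 5) = (-5 + A)*5 = -25 + 5*A)
m(S) = (1 + 3*S)*(-10 + S) (m(S) = (((S + 1) + S) + S)*(S + (-25 + 5*3)) = (((1 + S) + S) + S)*(S + (-25 + 15)) = ((1 + 2*S) + S)*(S - 10) = (1 + 3*S)*(-10 + S))
-68*(m(-5) - 79) = -68*((-10 - 29*(-5) + 3*(-5)**2) - 79) = -68*((-10 + 145 + 3*25) - 79) = -68*((-10 + 145 + 75) - 79) = -68*(210 - 79) = -68*131 = -8908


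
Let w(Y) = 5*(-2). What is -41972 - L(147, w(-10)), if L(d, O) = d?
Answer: -42119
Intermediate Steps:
w(Y) = -10
-41972 - L(147, w(-10)) = -41972 - 1*147 = -41972 - 147 = -42119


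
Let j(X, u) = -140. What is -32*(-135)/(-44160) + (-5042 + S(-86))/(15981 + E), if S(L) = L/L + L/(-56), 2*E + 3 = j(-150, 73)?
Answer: -8495427/20491436 ≈ -0.41458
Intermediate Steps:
E = -143/2 (E = -3/2 + (½)*(-140) = -3/2 - 70 = -143/2 ≈ -71.500)
S(L) = 1 - L/56 (S(L) = 1 + L*(-1/56) = 1 - L/56)
-32*(-135)/(-44160) + (-5042 + S(-86))/(15981 + E) = -32*(-135)/(-44160) + (-5042 + (1 - 1/56*(-86)))/(15981 - 143/2) = 4320*(-1/44160) + (-5042 + (1 + 43/28))/(31819/2) = -9/92 + (-5042 + 71/28)*(2/31819) = -9/92 - 141105/28*2/31819 = -9/92 - 141105/445466 = -8495427/20491436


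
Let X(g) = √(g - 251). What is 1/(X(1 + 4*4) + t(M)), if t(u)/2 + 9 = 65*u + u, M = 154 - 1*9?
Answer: 3187/60941853 - I*√26/121883706 ≈ 5.2296e-5 - 4.1835e-8*I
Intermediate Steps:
X(g) = √(-251 + g)
M = 145 (M = 154 - 9 = 145)
t(u) = -18 + 132*u (t(u) = -18 + 2*(65*u + u) = -18 + 2*(66*u) = -18 + 132*u)
1/(X(1 + 4*4) + t(M)) = 1/(√(-251 + (1 + 4*4)) + (-18 + 132*145)) = 1/(√(-251 + (1 + 16)) + (-18 + 19140)) = 1/(√(-251 + 17) + 19122) = 1/(√(-234) + 19122) = 1/(3*I*√26 + 19122) = 1/(19122 + 3*I*√26)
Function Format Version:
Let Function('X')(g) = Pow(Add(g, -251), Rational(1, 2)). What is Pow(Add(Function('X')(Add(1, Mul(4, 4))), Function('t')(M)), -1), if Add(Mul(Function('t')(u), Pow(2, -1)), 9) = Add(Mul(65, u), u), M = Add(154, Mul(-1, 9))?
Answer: Add(Rational(3187, 60941853), Mul(Rational(-1, 121883706), I, Pow(26, Rational(1, 2)))) ≈ Add(5.2296e-5, Mul(-4.1835e-8, I))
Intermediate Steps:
Function('X')(g) = Pow(Add(-251, g), Rational(1, 2))
M = 145 (M = Add(154, -9) = 145)
Function('t')(u) = Add(-18, Mul(132, u)) (Function('t')(u) = Add(-18, Mul(2, Add(Mul(65, u), u))) = Add(-18, Mul(2, Mul(66, u))) = Add(-18, Mul(132, u)))
Pow(Add(Function('X')(Add(1, Mul(4, 4))), Function('t')(M)), -1) = Pow(Add(Pow(Add(-251, Add(1, Mul(4, 4))), Rational(1, 2)), Add(-18, Mul(132, 145))), -1) = Pow(Add(Pow(Add(-251, Add(1, 16)), Rational(1, 2)), Add(-18, 19140)), -1) = Pow(Add(Pow(Add(-251, 17), Rational(1, 2)), 19122), -1) = Pow(Add(Pow(-234, Rational(1, 2)), 19122), -1) = Pow(Add(Mul(3, I, Pow(26, Rational(1, 2))), 19122), -1) = Pow(Add(19122, Mul(3, I, Pow(26, Rational(1, 2)))), -1)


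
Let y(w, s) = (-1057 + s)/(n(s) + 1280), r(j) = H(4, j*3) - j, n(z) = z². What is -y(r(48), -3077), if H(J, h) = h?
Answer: 1378/3156403 ≈ 0.00043657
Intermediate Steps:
r(j) = 2*j (r(j) = j*3 - j = 3*j - j = 2*j)
y(w, s) = (-1057 + s)/(1280 + s²) (y(w, s) = (-1057 + s)/(s² + 1280) = (-1057 + s)/(1280 + s²))
-y(r(48), -3077) = -(-1057 - 3077)/(1280 + (-3077)²) = -(-4134)/(1280 + 9467929) = -(-4134)/9469209 = -1*(-1378/3156403) = 1378/3156403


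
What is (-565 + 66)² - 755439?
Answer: -506438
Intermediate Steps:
(-565 + 66)² - 755439 = (-499)² - 755439 = 249001 - 755439 = -506438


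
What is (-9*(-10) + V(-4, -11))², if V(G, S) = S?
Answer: 6241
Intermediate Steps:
(-9*(-10) + V(-4, -11))² = (-9*(-10) - 11)² = (90 - 11)² = 79² = 6241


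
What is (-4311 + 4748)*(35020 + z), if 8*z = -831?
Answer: 122066773/8 ≈ 1.5258e+7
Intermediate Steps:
z = -831/8 (z = (⅛)*(-831) = -831/8 ≈ -103.88)
(-4311 + 4748)*(35020 + z) = (-4311 + 4748)*(35020 - 831/8) = 437*(279329/8) = 122066773/8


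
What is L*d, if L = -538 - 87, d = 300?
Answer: -187500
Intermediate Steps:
L = -625
L*d = -625*300 = -187500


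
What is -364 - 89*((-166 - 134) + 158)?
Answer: 12274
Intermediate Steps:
-364 - 89*((-166 - 134) + 158) = -364 - 89*(-300 + 158) = -364 - 89*(-142) = -364 + 12638 = 12274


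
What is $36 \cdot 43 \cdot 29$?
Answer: $44892$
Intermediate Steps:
$36 \cdot 43 \cdot 29 = 1548 \cdot 29 = 44892$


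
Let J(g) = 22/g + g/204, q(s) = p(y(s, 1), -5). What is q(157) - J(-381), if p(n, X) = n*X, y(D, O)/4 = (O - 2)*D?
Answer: 81401003/25908 ≈ 3141.9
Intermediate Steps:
y(D, O) = 4*D*(-2 + O) (y(D, O) = 4*((O - 2)*D) = 4*((-2 + O)*D) = 4*(D*(-2 + O)) = 4*D*(-2 + O))
p(n, X) = X*n
q(s) = 20*s (q(s) = -20*s*(-2 + 1) = -20*s*(-1) = -(-20)*s = 20*s)
J(g) = 22/g + g/204 (J(g) = 22/g + g*(1/204) = 22/g + g/204)
q(157) - J(-381) = 20*157 - (22/(-381) + (1/204)*(-381)) = 3140 - (22*(-1/381) - 127/68) = 3140 - (-22/381 - 127/68) = 3140 - 1*(-49883/25908) = 3140 + 49883/25908 = 81401003/25908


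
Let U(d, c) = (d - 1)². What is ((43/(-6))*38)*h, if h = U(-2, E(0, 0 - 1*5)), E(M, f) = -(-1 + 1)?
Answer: -2451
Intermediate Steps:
E(M, f) = 0 (E(M, f) = -1*0 = 0)
U(d, c) = (-1 + d)²
h = 9 (h = (-1 - 2)² = (-3)² = 9)
((43/(-6))*38)*h = ((43/(-6))*38)*9 = ((43*(-⅙))*38)*9 = -43/6*38*9 = -817/3*9 = -2451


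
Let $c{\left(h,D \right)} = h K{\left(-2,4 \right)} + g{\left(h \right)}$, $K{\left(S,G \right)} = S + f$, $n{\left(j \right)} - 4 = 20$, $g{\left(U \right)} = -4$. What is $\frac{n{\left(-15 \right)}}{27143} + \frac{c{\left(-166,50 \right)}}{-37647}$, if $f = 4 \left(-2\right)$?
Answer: $- \frac{4893920}{113539169} \approx -0.043103$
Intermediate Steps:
$f = -8$
$n{\left(j \right)} = 24$ ($n{\left(j \right)} = 4 + 20 = 24$)
$K{\left(S,G \right)} = -8 + S$ ($K{\left(S,G \right)} = S - 8 = -8 + S$)
$c{\left(h,D \right)} = -4 - 10 h$ ($c{\left(h,D \right)} = h \left(-8 - 2\right) - 4 = h \left(-10\right) - 4 = - 10 h - 4 = -4 - 10 h$)
$\frac{n{\left(-15 \right)}}{27143} + \frac{c{\left(-166,50 \right)}}{-37647} = \frac{24}{27143} + \frac{-4 - -1660}{-37647} = 24 \cdot \frac{1}{27143} + \left(-4 + 1660\right) \left(- \frac{1}{37647}\right) = \frac{24}{27143} + 1656 \left(- \frac{1}{37647}\right) = \frac{24}{27143} - \frac{184}{4183} = - \frac{4893920}{113539169}$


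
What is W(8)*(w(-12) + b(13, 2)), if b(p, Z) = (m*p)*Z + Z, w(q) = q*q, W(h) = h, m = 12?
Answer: 3664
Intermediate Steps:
w(q) = q²
b(p, Z) = Z + 12*Z*p (b(p, Z) = (12*p)*Z + Z = 12*Z*p + Z = Z + 12*Z*p)
W(8)*(w(-12) + b(13, 2)) = 8*((-12)² + 2*(1 + 12*13)) = 8*(144 + 2*(1 + 156)) = 8*(144 + 2*157) = 8*(144 + 314) = 8*458 = 3664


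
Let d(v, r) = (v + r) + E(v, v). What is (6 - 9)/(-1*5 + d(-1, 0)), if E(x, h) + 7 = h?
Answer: 3/14 ≈ 0.21429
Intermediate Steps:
E(x, h) = -7 + h
d(v, r) = -7 + r + 2*v (d(v, r) = (v + r) + (-7 + v) = (r + v) + (-7 + v) = -7 + r + 2*v)
(6 - 9)/(-1*5 + d(-1, 0)) = (6 - 9)/(-1*5 + (-7 + 0 + 2*(-1))) = -3/(-5 + (-7 + 0 - 2)) = -3/(-5 - 9) = -3/(-14) = -3*(-1/14) = 3/14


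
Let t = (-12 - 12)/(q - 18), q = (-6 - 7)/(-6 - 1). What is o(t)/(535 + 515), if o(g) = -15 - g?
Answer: -621/39550 ≈ -0.015702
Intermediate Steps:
q = 13/7 (q = -13/(-7) = -13*(-⅐) = 13/7 ≈ 1.8571)
t = 168/113 (t = (-12 - 12)/(13/7 - 18) = -24/(-113/7) = -24*(-7/113) = 168/113 ≈ 1.4867)
o(t)/(535 + 515) = (-15 - 1*168/113)/(535 + 515) = (-15 - 168/113)/1050 = -1863/113*1/1050 = -621/39550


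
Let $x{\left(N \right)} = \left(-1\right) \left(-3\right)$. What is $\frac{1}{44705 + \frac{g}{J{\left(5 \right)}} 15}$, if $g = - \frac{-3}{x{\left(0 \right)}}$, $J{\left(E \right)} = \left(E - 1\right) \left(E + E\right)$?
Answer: $\frac{8}{357643} \approx 2.2369 \cdot 10^{-5}$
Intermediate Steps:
$J{\left(E \right)} = 2 E \left(-1 + E\right)$ ($J{\left(E \right)} = \left(-1 + E\right) 2 E = 2 E \left(-1 + E\right)$)
$x{\left(N \right)} = 3$
$g = 1$ ($g = - \frac{-3}{3} = \left(-1\right) \left(-1\right) = 1$)
$\frac{1}{44705 + \frac{g}{J{\left(5 \right)}} 15} = \frac{1}{44705 + \frac{1}{2 \cdot 5 \left(-1 + 5\right)} 1 \cdot 15} = \frac{1}{44705 + \frac{1}{2 \cdot 5 \cdot 4} \cdot 1 \cdot 15} = \frac{1}{44705 + \frac{1}{40} \cdot 1 \cdot 15} = \frac{1}{44705 + \frac{1}{40} \cdot 15} = \frac{1}{44705 + \frac{3}{8}} = \frac{1}{\frac{357643}{8}} = \frac{8}{357643}$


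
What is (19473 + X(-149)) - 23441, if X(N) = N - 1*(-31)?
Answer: -4086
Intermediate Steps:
X(N) = 31 + N (X(N) = N + 31 = 31 + N)
(19473 + X(-149)) - 23441 = (19473 + (31 - 149)) - 23441 = (19473 - 118) - 23441 = 19355 - 23441 = -4086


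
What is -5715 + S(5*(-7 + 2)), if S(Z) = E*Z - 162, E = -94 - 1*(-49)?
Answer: -4752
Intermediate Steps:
E = -45 (E = -94 + 49 = -45)
S(Z) = -162 - 45*Z (S(Z) = -45*Z - 162 = -162 - 45*Z)
-5715 + S(5*(-7 + 2)) = -5715 + (-162 - 225*(-7 + 2)) = -5715 + (-162 - 225*(-5)) = -5715 + (-162 - 45*(-25)) = -5715 + (-162 + 1125) = -5715 + 963 = -4752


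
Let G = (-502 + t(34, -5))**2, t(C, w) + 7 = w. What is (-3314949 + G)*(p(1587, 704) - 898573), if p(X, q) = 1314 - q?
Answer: 2739463316139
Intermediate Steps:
t(C, w) = -7 + w
G = 264196 (G = (-502 + (-7 - 5))**2 = (-502 - 12)**2 = (-514)**2 = 264196)
(-3314949 + G)*(p(1587, 704) - 898573) = (-3314949 + 264196)*((1314 - 1*704) - 898573) = -3050753*((1314 - 704) - 898573) = -3050753*(610 - 898573) = -3050753*(-897963) = 2739463316139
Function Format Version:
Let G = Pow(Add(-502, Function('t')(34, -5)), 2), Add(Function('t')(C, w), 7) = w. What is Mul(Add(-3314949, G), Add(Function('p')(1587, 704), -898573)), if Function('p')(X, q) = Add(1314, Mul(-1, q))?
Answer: 2739463316139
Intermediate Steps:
Function('t')(C, w) = Add(-7, w)
G = 264196 (G = Pow(Add(-502, Add(-7, -5)), 2) = Pow(Add(-502, -12), 2) = Pow(-514, 2) = 264196)
Mul(Add(-3314949, G), Add(Function('p')(1587, 704), -898573)) = Mul(Add(-3314949, 264196), Add(Add(1314, Mul(-1, 704)), -898573)) = Mul(-3050753, Add(Add(1314, -704), -898573)) = Mul(-3050753, Add(610, -898573)) = Mul(-3050753, -897963) = 2739463316139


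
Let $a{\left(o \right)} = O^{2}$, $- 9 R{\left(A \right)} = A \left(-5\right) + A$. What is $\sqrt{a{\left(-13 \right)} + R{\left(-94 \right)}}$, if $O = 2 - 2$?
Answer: $\frac{2 i \sqrt{94}}{3} \approx 6.4636 i$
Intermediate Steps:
$O = 0$ ($O = 2 - 2 = 0$)
$R{\left(A \right)} = \frac{4 A}{9}$ ($R{\left(A \right)} = - \frac{A \left(-5\right) + A}{9} = - \frac{- 5 A + A}{9} = - \frac{\left(-4\right) A}{9} = \frac{4 A}{9}$)
$a{\left(o \right)} = 0$ ($a{\left(o \right)} = 0^{2} = 0$)
$\sqrt{a{\left(-13 \right)} + R{\left(-94 \right)}} = \sqrt{0 + \frac{4}{9} \left(-94\right)} = \sqrt{0 - \frac{376}{9}} = \sqrt{- \frac{376}{9}} = \frac{2 i \sqrt{94}}{3}$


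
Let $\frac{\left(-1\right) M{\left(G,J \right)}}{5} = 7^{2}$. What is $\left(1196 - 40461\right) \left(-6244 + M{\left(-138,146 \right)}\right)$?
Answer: $254790585$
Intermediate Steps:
$M{\left(G,J \right)} = -245$ ($M{\left(G,J \right)} = - 5 \cdot 7^{2} = \left(-5\right) 49 = -245$)
$\left(1196 - 40461\right) \left(-6244 + M{\left(-138,146 \right)}\right) = \left(1196 - 40461\right) \left(-6244 - 245\right) = \left(-39265\right) \left(-6489\right) = 254790585$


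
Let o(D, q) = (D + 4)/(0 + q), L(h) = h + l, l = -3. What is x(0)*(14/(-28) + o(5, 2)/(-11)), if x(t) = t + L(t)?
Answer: 30/11 ≈ 2.7273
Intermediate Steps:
L(h) = -3 + h (L(h) = h - 3 = -3 + h)
o(D, q) = (4 + D)/q
x(t) = -3 + 2*t (x(t) = t + (-3 + t) = -3 + 2*t)
x(0)*(14/(-28) + o(5, 2)/(-11)) = (-3 + 2*0)*(14/(-28) + ((4 + 5)/2)/(-11)) = (-3 + 0)*(14*(-1/28) + ((1/2)*9)*(-1/11)) = -3*(-1/2 + (9/2)*(-1/11)) = -3*(-1/2 - 9/22) = -3*(-10/11) = 30/11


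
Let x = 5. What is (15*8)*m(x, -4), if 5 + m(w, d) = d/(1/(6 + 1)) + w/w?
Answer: -3840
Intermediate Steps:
m(w, d) = -4 + 7*d (m(w, d) = -5 + (d/(1/(6 + 1)) + w/w) = -5 + (d/(1/7) + 1) = -5 + (d*7 + 1) = -5 + (7*d + 1) = -5 + (1 + 7*d) = -4 + 7*d)
(15*8)*m(x, -4) = (15*8)*(-4 + 7*(-4)) = 120*(-4 - 28) = 120*(-32) = -3840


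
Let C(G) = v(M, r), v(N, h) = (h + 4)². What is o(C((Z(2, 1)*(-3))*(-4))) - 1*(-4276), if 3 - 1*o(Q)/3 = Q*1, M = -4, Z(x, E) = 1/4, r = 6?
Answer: 3985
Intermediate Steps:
Z(x, E) = ¼
v(N, h) = (4 + h)²
C(G) = 100 (C(G) = (4 + 6)² = 10² = 100)
o(Q) = 9 - 3*Q
o(C((Z(2, 1)*(-3))*(-4))) - 1*(-4276) = (9 - 3*100) - 1*(-4276) = (9 - 300) + 4276 = -291 + 4276 = 3985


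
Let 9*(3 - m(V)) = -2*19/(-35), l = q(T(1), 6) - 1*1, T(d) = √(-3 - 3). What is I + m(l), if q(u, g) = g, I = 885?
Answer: 279682/315 ≈ 887.88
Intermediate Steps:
T(d) = I*√6 (T(d) = √(-6) = I*√6)
l = 5 (l = 6 - 1*1 = 6 - 1 = 5)
m(V) = 907/315 (m(V) = 3 - (-2*19)/(9*(-35)) = 3 - (-38)*(-1)/(9*35) = 3 - ⅑*38/35 = 3 - 38/315 = 907/315)
I + m(l) = 885 + 907/315 = 279682/315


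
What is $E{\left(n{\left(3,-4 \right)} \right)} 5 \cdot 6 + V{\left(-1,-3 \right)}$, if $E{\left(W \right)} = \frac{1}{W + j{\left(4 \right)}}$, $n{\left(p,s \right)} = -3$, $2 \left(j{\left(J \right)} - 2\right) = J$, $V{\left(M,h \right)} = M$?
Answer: $29$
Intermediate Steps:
$j{\left(J \right)} = 2 + \frac{J}{2}$
$E{\left(W \right)} = \frac{1}{4 + W}$ ($E{\left(W \right)} = \frac{1}{W + \left(2 + \frac{1}{2} \cdot 4\right)} = \frac{1}{W + \left(2 + 2\right)} = \frac{1}{W + 4} = \frac{1}{4 + W}$)
$E{\left(n{\left(3,-4 \right)} \right)} 5 \cdot 6 + V{\left(-1,-3 \right)} = \frac{5 \cdot 6}{4 - 3} - 1 = 1^{-1} \cdot 30 - 1 = 1 \cdot 30 - 1 = 30 - 1 = 29$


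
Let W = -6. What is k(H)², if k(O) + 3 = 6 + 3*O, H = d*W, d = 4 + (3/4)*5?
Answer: 74529/4 ≈ 18632.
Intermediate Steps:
d = 31/4 (d = 4 + (3*(¼))*5 = 4 + (¾)*5 = 4 + 15/4 = 31/4 ≈ 7.7500)
H = -93/2 (H = (31/4)*(-6) = -93/2 ≈ -46.500)
k(O) = 3 + 3*O (k(O) = -3 + (6 + 3*O) = 3 + 3*O)
k(H)² = (3 + 3*(-93/2))² = (3 - 279/2)² = (-273/2)² = 74529/4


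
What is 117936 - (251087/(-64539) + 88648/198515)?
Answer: 1511035388899093/12811959585 ≈ 1.1794e+5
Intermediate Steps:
117936 - (251087/(-64539) + 88648/198515) = 117936 - (251087*(-1/64539) + 88648*(1/198515)) = 117936 - (-251087/64539 + 88648/198515) = 117936 - 1*(-44123282533/12811959585) = 117936 + 44123282533/12811959585 = 1511035388899093/12811959585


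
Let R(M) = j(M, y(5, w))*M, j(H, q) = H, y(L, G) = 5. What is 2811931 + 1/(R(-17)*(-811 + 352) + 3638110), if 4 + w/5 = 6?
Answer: 9857108831330/3505459 ≈ 2.8119e+6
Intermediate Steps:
w = 10 (w = -20 + 5*6 = -20 + 30 = 10)
R(M) = M² (R(M) = M*M = M²)
2811931 + 1/(R(-17)*(-811 + 352) + 3638110) = 2811931 + 1/((-17)²*(-811 + 352) + 3638110) = 2811931 + 1/(289*(-459) + 3638110) = 2811931 + 1/(-132651 + 3638110) = 2811931 + 1/3505459 = 9857108831330/3505459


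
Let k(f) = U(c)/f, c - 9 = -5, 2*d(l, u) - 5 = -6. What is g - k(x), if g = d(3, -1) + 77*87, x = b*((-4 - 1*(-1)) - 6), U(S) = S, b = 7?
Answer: 844019/126 ≈ 6698.6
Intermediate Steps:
d(l, u) = -½ (d(l, u) = 5/2 + (½)*(-6) = 5/2 - 3 = -½)
c = 4 (c = 9 - 5 = 4)
x = -63 (x = 7*((-4 - 1*(-1)) - 6) = 7*((-4 + 1) - 6) = 7*(-3 - 6) = 7*(-9) = -63)
g = 13397/2 (g = -½ + 77*87 = -½ + 6699 = 13397/2 ≈ 6698.5)
k(f) = 4/f
g - k(x) = 13397/2 - 4/(-63) = 13397/2 - 4*(-1)/63 = 13397/2 - 1*(-4/63) = 13397/2 + 4/63 = 844019/126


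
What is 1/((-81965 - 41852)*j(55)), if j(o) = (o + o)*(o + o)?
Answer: -1/1498185700 ≈ -6.6747e-10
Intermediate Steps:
j(o) = 4*o² (j(o) = (2*o)*(2*o) = 4*o²)
1/((-81965 - 41852)*j(55)) = 1/((-81965 - 41852)*((4*55²))) = 1/((-123817)*((4*3025))) = -1/123817/12100 = -1/123817*1/12100 = -1/1498185700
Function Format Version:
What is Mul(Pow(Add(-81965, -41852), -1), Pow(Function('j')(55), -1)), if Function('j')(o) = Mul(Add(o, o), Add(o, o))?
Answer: Rational(-1, 1498185700) ≈ -6.6747e-10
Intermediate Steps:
Function('j')(o) = Mul(4, Pow(o, 2)) (Function('j')(o) = Mul(Mul(2, o), Mul(2, o)) = Mul(4, Pow(o, 2)))
Mul(Pow(Add(-81965, -41852), -1), Pow(Function('j')(55), -1)) = Mul(Pow(Add(-81965, -41852), -1), Pow(Mul(4, Pow(55, 2)), -1)) = Mul(Pow(-123817, -1), Pow(Mul(4, 3025), -1)) = Mul(Rational(-1, 123817), Pow(12100, -1)) = Mul(Rational(-1, 123817), Rational(1, 12100)) = Rational(-1, 1498185700)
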